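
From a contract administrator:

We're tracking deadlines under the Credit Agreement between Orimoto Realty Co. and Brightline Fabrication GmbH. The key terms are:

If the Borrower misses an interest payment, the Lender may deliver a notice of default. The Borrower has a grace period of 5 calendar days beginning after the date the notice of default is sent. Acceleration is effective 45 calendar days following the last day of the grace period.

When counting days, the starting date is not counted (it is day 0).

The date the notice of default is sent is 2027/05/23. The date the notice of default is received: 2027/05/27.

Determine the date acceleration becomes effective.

2027/07/12

The last day of the grace period: 5 calendar days after 2027/05/23 is 2027/05/28.
The date acceleration becomes effective: 2027/05/28 + 45 days = 2027/07/12.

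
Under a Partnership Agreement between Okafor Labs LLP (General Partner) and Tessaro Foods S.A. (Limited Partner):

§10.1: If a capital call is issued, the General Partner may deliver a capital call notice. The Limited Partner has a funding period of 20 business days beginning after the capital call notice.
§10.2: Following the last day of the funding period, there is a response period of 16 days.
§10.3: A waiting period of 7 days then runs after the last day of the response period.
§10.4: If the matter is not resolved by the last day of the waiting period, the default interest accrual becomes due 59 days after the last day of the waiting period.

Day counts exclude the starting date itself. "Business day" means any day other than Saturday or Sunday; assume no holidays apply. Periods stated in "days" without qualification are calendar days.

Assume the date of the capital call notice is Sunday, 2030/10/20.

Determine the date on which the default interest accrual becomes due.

2031/02/05

The last day of the funding period: 20 business days after Sunday, 2030/10/20, skipping weekends — Oct 21, Oct 22, Oct 23, Oct 24, …, Nov 13, Nov 14, Nov 15 — lands on Friday, 2030/11/15.
The last day of the response period: 2030/11/15 + 16 days = 2030/12/01.
The last day of the waiting period: 2030/12/01 + 7 days = 2030/12/08.
The date on which the default interest accrual becomes due: 59 calendar days after 2030/12/08 is 2031/02/05.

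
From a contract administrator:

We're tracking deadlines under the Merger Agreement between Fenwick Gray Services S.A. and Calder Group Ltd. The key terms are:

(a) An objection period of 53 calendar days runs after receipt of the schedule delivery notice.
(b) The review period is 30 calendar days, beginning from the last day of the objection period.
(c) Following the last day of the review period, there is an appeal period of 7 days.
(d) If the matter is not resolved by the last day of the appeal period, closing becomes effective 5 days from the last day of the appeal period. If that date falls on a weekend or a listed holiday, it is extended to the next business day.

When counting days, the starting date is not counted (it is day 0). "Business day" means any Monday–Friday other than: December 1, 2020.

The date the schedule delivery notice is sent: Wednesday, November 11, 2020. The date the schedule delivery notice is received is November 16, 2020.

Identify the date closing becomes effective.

February 19, 2021

Adding 53 calendar days to November 16, 2020 gives January 8, 2021, which is the last day of the objection period.
Adding 30 calendar days to January 8, 2021 gives February 7, 2021, which is the last day of the review period.
The last day of the appeal period: February 7, 2021 + 7 days = February 14, 2021.
The date closing becomes effective: February 14, 2021 + 5 days = February 19, 2021. February 19, 2021 is a Friday and is not a listed holiday, so no roll-forward applies.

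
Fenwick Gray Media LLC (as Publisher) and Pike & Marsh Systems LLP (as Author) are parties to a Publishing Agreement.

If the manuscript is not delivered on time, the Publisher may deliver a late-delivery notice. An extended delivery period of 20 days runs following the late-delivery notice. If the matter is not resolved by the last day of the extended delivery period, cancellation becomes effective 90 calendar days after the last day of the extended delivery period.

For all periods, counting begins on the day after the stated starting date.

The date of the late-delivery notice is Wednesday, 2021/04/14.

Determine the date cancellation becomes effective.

2021/08/02

Adding 20 calendar days to 2021/04/14 gives 2021/05/04, which is the last day of the extended delivery period.
The date cancellation becomes effective: 2021/05/04 + 90 days = 2021/08/02.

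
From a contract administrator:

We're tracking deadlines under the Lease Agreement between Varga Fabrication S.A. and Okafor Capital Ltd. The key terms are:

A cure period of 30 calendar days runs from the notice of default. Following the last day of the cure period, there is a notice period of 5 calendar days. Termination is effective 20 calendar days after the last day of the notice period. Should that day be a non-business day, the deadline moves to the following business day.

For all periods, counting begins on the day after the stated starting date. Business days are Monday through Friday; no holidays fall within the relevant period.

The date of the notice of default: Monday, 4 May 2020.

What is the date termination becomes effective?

Adding 30 calendar days to 4 May 2020 gives 3 June 2020, which is the last day of the cure period.
The last day of the notice period: 3 June 2020 + 5 days = 8 June 2020.
The date termination becomes effective: 8 June 2020 + 20 days = 28 June 2020. That falls on a Sunday, so it rolls to the next business day, Monday, 29 June 2020.

29 June 2020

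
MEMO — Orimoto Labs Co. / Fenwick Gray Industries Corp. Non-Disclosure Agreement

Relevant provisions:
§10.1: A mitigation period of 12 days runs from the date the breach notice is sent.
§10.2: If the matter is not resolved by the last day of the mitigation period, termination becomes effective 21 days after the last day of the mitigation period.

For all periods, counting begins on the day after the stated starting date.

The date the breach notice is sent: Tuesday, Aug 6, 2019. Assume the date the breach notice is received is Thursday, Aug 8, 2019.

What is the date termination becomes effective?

Sep 8, 2019

The last day of the mitigation period: Aug 6, 2019 + 12 days = Aug 18, 2019.
The date termination becomes effective: 21 calendar days after Aug 18, 2019 is Sep 8, 2019.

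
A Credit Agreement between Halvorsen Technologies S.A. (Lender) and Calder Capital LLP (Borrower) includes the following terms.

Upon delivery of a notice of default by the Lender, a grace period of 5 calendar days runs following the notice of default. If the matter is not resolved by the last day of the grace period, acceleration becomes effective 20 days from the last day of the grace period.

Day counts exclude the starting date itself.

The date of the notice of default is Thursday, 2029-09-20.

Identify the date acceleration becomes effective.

2029-10-15

The last day of the grace period: 2029-09-20 + 5 days = 2029-09-25.
The date acceleration becomes effective: 2029-09-25 + 20 days = 2029-10-15.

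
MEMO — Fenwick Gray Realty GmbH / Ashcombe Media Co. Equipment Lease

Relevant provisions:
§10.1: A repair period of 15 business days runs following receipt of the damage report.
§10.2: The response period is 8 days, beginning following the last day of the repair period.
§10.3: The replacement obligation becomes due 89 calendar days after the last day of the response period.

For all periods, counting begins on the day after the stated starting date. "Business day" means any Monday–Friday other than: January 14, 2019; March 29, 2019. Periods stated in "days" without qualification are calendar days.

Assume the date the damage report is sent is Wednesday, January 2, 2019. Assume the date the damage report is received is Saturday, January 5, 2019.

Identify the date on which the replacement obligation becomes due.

The last day of the repair period: counting 15 business days from Saturday, January 5, 2019 (Jan 7, Jan 8, Jan 9, Jan 10, …, Jan 24, Jan 25, Jan 28, skipping weekends and the listed holiday on Jan 14) reaches Monday, January 28, 2019.
The last day of the response period: January 28, 2019 + 8 days = February 5, 2019.
The date on which the replacement obligation becomes due: 89 calendar days after February 5, 2019 is May 5, 2019.

May 5, 2019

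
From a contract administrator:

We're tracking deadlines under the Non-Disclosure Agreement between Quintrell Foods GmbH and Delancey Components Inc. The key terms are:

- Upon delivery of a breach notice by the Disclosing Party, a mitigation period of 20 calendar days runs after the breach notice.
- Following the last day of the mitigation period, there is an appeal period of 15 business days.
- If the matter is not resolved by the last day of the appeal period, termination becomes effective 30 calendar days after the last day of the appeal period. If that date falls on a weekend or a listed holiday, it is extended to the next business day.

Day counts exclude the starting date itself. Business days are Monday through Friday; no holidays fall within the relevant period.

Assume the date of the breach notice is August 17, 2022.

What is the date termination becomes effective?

The last day of the mitigation period: August 17, 2022 + 20 days = September 6, 2022.
From Tuesday, September 6, 2022, 15 business days (Sep 7, Sep 8, Sep 9, Sep 12, …, Sep 23, Sep 26, Sep 27, skipping weekends) brings us to Tuesday, September 27, 2022, which is the last day of the appeal period.
Adding 30 calendar days to September 27, 2022 gives October 27, 2022, which is the date termination becomes effective. October 27, 2022 is a Thursday, so no roll-forward applies.

October 27, 2022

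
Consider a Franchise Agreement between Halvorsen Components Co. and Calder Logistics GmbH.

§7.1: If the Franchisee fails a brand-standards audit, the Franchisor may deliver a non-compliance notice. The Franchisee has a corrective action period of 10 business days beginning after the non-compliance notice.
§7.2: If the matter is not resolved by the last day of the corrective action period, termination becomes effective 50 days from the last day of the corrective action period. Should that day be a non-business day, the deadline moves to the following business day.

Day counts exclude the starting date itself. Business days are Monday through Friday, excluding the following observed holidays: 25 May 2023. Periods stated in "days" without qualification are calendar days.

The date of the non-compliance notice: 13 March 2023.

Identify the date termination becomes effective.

The last day of the corrective action period: 10 business days after Monday, 13 March 2023, skipping weekends — Mar 14, Mar 15, Mar 16, Mar 17, Mar 20, Mar 21, Mar 22, Mar 23, Mar 24, Mar 27 — lands on Monday, 27 March 2023.
The date termination becomes effective: 27 March 2023 + 50 days = 16 May 2023. 16 May 2023 is a Tuesday and is not a listed holiday, so no roll-forward applies.

16 May 2023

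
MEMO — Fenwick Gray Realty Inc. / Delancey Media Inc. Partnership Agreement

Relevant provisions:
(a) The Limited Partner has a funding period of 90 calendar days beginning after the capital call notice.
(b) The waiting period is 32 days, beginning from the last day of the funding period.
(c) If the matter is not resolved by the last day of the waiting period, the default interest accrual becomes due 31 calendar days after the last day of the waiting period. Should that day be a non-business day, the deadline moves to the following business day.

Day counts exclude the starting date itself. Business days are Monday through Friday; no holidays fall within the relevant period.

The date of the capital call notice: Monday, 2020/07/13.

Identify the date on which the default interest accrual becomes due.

2020/12/14

The last day of the funding period: 90 calendar days after 2020/07/13 is 2020/10/11.
Adding 32 calendar days to 2020/10/11 gives 2020/11/12, which is the last day of the waiting period.
The date on which the default interest accrual becomes due: 31 calendar days after 2020/11/12 is 2020/12/13. That falls on a Sunday, so it rolls to the next business day, Monday, 2020/12/14.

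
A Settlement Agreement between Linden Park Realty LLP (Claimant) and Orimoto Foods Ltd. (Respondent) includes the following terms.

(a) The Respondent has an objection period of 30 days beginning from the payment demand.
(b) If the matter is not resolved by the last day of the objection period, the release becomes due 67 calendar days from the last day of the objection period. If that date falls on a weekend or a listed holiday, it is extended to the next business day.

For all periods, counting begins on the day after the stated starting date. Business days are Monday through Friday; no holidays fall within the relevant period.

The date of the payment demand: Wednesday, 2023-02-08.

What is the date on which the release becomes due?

The last day of the objection period: 30 calendar days after 2023-02-08 is 2023-03-10.
The date on which the release becomes due: 67 calendar days after 2023-03-10 is 2023-05-16. 2023-05-16 is a Tuesday, so no roll-forward applies.

2023-05-16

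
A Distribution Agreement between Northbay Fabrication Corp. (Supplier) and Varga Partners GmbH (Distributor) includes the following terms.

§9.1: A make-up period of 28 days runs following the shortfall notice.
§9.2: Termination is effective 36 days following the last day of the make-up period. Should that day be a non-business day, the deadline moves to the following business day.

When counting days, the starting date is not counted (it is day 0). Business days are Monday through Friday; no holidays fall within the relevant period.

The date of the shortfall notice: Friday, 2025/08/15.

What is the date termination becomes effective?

2025/10/20

The last day of the make-up period: 2025/08/15 + 28 days = 2025/09/12.
The date termination becomes effective: 2025/09/12 + 36 days = 2025/10/18. That falls on a Saturday, so it rolls to the next business day, Monday, 2025/10/20.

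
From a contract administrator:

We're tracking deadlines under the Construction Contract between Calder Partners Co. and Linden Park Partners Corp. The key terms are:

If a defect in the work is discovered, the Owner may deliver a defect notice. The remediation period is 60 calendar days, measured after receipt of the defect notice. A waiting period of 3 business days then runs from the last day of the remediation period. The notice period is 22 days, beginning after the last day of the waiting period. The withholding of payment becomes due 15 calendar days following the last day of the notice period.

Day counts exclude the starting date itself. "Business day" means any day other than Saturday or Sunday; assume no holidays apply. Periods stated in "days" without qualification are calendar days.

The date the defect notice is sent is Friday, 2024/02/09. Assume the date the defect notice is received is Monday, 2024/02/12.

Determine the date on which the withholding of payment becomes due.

Adding 60 calendar days to 2024/02/12 gives 2024/04/12, which is the last day of the remediation period.
The last day of the waiting period: 3 business days after Friday, 2024/04/12, skipping weekends — Apr 15, Apr 16, Apr 17 — lands on Wednesday, 2024/04/17.
Adding 22 calendar days to 2024/04/17 gives 2024/05/09, which is the last day of the notice period.
The date on which the withholding of payment becomes due: 2024/05/09 + 15 days = 2024/05/24.

2024/05/24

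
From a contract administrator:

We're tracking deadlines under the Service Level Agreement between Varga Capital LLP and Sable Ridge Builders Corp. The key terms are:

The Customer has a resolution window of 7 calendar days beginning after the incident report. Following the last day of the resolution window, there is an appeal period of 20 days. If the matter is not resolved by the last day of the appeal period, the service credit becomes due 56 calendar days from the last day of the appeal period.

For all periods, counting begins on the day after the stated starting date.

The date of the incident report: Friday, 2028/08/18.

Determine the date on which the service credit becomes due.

2028/11/09

The last day of the resolution window: 2028/08/18 + 7 days = 2028/08/25.
Adding 20 calendar days to 2028/08/25 gives 2028/09/14, which is the last day of the appeal period.
The date on which the service credit becomes due: 56 calendar days after 2028/09/14 is 2028/11/09.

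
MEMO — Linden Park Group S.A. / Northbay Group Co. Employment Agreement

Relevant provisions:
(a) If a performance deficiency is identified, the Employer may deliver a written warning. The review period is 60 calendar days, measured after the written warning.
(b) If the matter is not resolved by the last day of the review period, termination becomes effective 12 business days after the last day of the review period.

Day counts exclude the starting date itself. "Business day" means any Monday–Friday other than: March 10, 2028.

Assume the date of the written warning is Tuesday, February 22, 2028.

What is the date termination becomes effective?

May 9, 2028

The last day of the review period: February 22, 2028 + 60 days = April 22, 2028.
The date termination becomes effective: 12 business days after Saturday, April 22, 2028, skipping weekends — Apr 24, Apr 25, Apr 26, Apr 27, …, May 5, May 8, May 9 — lands on Tuesday, May 9, 2028.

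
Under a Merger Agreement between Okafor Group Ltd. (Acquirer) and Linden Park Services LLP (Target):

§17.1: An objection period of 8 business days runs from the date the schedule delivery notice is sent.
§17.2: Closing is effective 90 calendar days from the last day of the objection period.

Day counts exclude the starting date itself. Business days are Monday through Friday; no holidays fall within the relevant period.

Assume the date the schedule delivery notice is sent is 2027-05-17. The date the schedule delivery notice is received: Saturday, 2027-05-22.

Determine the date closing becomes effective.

The last day of the objection period: counting 8 business days from Monday, 2027-05-17 (May 18, May 19, May 20, May 21, May 24, May 25, May 26, May 27, skipping weekends) reaches Thursday, 2027-05-27.
Adding 90 calendar days to 2027-05-27 gives 2027-08-25, which is the date closing becomes effective.

2027-08-25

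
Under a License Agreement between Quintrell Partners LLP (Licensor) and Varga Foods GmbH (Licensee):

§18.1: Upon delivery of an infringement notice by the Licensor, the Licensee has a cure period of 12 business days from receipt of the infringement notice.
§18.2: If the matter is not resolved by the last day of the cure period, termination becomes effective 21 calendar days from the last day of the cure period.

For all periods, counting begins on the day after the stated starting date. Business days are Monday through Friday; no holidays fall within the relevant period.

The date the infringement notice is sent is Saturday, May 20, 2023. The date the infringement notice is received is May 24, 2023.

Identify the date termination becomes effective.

June 30, 2023

The last day of the cure period: 12 business days after Wednesday, May 24, 2023, skipping weekends — May 25, May 26, May 29, May 30, …, Jun 7, Jun 8, Jun 9 — lands on Friday, June 9, 2023.
Adding 21 calendar days to June 9, 2023 gives June 30, 2023, which is the date termination becomes effective.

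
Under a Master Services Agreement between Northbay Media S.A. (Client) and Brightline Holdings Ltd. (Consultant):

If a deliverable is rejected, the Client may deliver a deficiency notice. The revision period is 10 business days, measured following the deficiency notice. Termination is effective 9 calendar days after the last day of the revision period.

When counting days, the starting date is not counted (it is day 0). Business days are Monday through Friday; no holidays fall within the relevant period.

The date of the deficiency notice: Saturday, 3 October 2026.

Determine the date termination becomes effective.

25 October 2026

The last day of the revision period: counting 10 business days from Saturday, 3 October 2026 (Oct 5, Oct 6, Oct 7, Oct 8, Oct 9, Oct 12, Oct 13, Oct 14, Oct 15, Oct 16, skipping weekends) reaches Friday, 16 October 2026.
The date termination becomes effective: 9 calendar days after 16 October 2026 is 25 October 2026.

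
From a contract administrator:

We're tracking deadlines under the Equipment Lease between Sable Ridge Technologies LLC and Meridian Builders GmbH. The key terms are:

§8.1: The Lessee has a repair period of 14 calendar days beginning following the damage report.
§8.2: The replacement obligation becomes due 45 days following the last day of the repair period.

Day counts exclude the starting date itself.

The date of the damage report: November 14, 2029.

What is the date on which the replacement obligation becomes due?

January 12, 2030

The last day of the repair period: 14 calendar days after November 14, 2029 is November 28, 2029.
Adding 45 calendar days to November 28, 2029 gives January 12, 2030, which is the date on which the replacement obligation becomes due.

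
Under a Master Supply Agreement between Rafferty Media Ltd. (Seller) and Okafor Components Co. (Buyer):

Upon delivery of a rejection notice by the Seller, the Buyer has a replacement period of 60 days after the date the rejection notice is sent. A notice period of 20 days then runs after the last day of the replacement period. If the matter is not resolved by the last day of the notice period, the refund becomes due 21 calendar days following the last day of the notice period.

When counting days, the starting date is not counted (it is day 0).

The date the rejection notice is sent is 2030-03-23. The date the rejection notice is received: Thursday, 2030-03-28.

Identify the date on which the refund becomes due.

The last day of the replacement period: 2030-03-23 + 60 days = 2030-05-22.
Adding 20 calendar days to 2030-05-22 gives 2030-06-11, which is the last day of the notice period.
The date on which the refund becomes due: 2030-06-11 + 21 days = 2030-07-02.

2030-07-02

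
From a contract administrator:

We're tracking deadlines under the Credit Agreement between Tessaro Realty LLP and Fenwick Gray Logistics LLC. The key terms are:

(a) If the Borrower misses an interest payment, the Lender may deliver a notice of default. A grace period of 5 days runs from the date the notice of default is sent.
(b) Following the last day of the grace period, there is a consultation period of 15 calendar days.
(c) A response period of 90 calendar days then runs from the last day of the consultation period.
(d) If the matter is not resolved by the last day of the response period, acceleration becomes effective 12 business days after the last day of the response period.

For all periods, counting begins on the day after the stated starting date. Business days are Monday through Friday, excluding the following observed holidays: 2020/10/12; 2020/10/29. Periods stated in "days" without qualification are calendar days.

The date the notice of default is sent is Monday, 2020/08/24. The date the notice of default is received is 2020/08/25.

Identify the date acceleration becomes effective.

The last day of the grace period: 2020/08/24 + 5 days = 2020/08/29.
The last day of the consultation period: 2020/08/29 + 15 days = 2020/09/13.
The last day of the response period: 90 calendar days after 2020/09/13 is 2020/12/12.
The date acceleration becomes effective: counting 12 business days from Saturday, 2020/12/12 (Dec 14, Dec 15, Dec 16, Dec 17, …, Dec 25, Dec 28, Dec 29, skipping weekends) reaches Tuesday, 2020/12/29.

2020/12/29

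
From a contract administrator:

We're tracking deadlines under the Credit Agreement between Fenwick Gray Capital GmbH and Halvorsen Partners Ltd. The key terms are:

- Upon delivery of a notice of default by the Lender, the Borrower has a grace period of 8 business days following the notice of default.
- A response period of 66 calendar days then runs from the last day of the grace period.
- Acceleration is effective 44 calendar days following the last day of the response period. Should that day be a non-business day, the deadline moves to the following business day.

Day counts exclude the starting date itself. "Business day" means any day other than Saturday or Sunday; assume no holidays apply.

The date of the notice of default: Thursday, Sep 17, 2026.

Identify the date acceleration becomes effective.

Jan 18, 2027

The last day of the grace period: counting 8 business days from Thursday, Sep 17, 2026 (Sep 18, Sep 21, Sep 22, Sep 23, Sep 24, Sep 25, Sep 28, Sep 29, skipping weekends) reaches Tuesday, Sep 29, 2026.
The last day of the response period: Sep 29, 2026 + 66 days = Dec 4, 2026.
The date acceleration becomes effective: 44 calendar days after Dec 4, 2026 is Jan 17, 2027. That falls on a Sunday, so it rolls to the next business day, Monday, Jan 18, 2027.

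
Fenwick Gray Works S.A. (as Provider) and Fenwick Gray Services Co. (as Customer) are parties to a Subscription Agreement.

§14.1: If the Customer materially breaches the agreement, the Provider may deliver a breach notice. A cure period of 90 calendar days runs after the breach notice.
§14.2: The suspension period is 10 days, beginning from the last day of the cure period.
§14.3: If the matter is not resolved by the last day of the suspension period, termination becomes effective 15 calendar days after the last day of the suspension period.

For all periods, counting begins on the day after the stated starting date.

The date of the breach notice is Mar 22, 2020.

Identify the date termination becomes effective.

Jul 15, 2020

The last day of the cure period: 90 calendar days after Mar 22, 2020 is Jun 20, 2020.
The last day of the suspension period: Jun 20, 2020 + 10 days = Jun 30, 2020.
The date termination becomes effective: 15 calendar days after Jun 30, 2020 is Jul 15, 2020.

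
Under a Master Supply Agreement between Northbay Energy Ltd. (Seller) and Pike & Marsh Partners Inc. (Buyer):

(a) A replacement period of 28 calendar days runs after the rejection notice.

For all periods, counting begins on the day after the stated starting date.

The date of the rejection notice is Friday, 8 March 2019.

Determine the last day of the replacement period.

5 April 2019

The last day of the replacement period: 28 calendar days after 8 March 2019 is 5 April 2019.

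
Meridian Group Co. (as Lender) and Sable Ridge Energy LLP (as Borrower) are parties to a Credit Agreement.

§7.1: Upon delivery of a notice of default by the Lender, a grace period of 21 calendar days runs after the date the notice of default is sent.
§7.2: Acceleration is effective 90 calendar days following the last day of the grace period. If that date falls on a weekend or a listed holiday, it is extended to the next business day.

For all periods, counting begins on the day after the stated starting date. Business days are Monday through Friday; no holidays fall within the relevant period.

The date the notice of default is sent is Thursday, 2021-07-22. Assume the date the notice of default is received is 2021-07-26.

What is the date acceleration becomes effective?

2021-11-10

The last day of the grace period: 2021-07-22 + 21 days = 2021-08-12.
Adding 90 calendar days to 2021-08-12 gives 2021-11-10, which is the date acceleration becomes effective. 2021-11-10 is a Wednesday, so no roll-forward applies.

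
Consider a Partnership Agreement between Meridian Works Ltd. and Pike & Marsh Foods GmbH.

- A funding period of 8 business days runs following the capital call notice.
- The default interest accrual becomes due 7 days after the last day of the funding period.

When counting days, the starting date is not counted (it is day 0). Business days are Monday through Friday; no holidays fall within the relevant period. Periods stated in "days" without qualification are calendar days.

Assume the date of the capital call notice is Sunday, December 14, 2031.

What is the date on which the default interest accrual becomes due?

December 31, 2031

The last day of the funding period: counting 8 business days from Sunday, December 14, 2031 (Dec 15, Dec 16, Dec 17, Dec 18, Dec 19, Dec 22, Dec 23, Dec 24, skipping weekends) reaches Wednesday, December 24, 2031.
The date on which the default interest accrual becomes due: 7 calendar days after December 24, 2031 is December 31, 2031.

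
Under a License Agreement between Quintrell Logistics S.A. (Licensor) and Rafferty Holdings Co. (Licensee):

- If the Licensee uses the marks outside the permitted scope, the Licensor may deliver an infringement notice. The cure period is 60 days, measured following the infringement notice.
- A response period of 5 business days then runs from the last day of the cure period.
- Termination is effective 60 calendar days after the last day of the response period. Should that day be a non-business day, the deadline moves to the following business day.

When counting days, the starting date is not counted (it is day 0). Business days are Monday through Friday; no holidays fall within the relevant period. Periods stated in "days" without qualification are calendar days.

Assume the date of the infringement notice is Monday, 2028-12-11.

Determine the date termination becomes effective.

The last day of the cure period: 60 calendar days after 2028-12-11 is 2029-02-09.
The last day of the response period: counting 5 business days from Friday, 2029-02-09 (Feb 12, Feb 13, Feb 14, Feb 15, Feb 16, skipping weekends) reaches Friday, 2029-02-16.
The date termination becomes effective: 2029-02-16 + 60 days = 2029-04-17. 2029-04-17 is a Tuesday, so no roll-forward applies.

2029-04-17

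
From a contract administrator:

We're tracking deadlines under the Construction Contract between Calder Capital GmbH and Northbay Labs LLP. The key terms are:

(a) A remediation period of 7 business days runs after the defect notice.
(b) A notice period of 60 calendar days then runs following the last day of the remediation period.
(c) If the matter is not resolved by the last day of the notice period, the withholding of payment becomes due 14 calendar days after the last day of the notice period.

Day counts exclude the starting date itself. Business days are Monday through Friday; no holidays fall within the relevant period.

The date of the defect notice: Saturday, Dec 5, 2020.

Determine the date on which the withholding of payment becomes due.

The last day of the remediation period: counting 7 business days from Saturday, Dec 5, 2020 (Dec 7, Dec 8, Dec 9, Dec 10, Dec 11, Dec 14, Dec 15, skipping weekends) reaches Tuesday, Dec 15, 2020.
The last day of the notice period: Dec 15, 2020 + 60 days = Feb 13, 2021.
The date on which the withholding of payment becomes due: Feb 13, 2021 + 14 days = Feb 27, 2021.

Feb 27, 2021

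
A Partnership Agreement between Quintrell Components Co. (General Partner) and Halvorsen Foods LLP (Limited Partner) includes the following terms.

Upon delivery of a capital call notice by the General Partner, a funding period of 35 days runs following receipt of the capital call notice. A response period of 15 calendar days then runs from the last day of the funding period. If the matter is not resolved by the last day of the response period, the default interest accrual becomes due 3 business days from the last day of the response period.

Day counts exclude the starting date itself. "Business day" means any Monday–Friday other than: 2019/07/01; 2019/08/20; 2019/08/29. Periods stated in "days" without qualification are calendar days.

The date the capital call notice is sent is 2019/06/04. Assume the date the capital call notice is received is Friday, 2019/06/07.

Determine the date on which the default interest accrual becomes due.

2019/07/31

The last day of the funding period: 2019/06/07 + 35 days = 2019/07/12.
Adding 15 calendar days to 2019/07/12 gives 2019/07/27, which is the last day of the response period.
The date on which the default interest accrual becomes due: counting 3 business days from Saturday, 2019/07/27 (Jul 29, Jul 30, Jul 31, skipping weekends) reaches Wednesday, 2019/07/31.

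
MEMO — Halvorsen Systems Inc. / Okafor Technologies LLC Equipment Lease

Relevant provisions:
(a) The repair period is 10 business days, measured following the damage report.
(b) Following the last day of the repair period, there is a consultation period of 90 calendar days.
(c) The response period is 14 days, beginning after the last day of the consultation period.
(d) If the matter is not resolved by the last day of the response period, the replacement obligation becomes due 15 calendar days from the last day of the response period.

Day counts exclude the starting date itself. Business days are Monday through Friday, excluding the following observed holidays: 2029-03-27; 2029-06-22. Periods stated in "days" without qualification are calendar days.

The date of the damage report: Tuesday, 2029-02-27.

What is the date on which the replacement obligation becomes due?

From Tuesday, 2029-02-27, 10 business days (Feb 28, Mar 1, Mar 2, Mar 5, Mar 6, Mar 7, Mar 8, Mar 9, Mar 12, Mar 13, skipping weekends) brings us to Tuesday, 2029-03-13, which is the last day of the repair period.
The last day of the consultation period: 2029-03-13 + 90 days = 2029-06-11.
Adding 14 calendar days to 2029-06-11 gives 2029-06-25, which is the last day of the response period.
The date on which the replacement obligation becomes due: 2029-06-25 + 15 days = 2029-07-10.

2029-07-10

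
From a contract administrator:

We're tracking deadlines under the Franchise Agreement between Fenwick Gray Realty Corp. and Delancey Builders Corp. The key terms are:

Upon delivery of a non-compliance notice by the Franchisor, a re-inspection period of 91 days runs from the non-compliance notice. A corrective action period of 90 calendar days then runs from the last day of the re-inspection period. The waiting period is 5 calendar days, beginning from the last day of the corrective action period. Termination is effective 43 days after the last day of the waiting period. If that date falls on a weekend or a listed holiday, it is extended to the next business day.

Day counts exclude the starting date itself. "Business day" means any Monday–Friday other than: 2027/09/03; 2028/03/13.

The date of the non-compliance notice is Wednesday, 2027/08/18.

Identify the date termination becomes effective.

2028/04/03

The last day of the re-inspection period: 2027/08/18 + 91 days = 2027/11/17.
The last day of the corrective action period: 90 calendar days after 2027/11/17 is 2028/02/15.
The last day of the waiting period: 2028/02/15 + 5 days = 2028/02/20.
Adding 43 calendar days to 2028/02/20 gives 2028/04/03, which is the date termination becomes effective. 2028/04/03 is a Monday and is not a listed holiday, so no roll-forward applies.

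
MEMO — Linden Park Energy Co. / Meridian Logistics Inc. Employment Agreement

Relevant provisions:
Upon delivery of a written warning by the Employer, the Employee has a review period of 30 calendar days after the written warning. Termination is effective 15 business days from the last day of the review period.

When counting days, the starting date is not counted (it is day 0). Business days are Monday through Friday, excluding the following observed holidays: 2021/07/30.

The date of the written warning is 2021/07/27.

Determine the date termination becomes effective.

2021/09/16

The last day of the review period: 30 calendar days after 2021/07/27 is 2021/08/26.
From Thursday, 2021/08/26, 15 business days (Aug 27, Aug 30, Aug 31, Sep 1, …, Sep 14, Sep 15, Sep 16, skipping weekends) brings us to Thursday, 2021/09/16, which is the date termination becomes effective.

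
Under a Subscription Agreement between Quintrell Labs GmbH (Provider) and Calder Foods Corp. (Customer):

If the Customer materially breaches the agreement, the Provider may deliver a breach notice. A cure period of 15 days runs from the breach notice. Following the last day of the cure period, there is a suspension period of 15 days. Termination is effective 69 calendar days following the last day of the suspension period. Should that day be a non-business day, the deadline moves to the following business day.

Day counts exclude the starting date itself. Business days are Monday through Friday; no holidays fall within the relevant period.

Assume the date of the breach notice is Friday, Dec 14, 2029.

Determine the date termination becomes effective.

Mar 25, 2030

Adding 15 calendar days to Dec 14, 2029 gives Dec 29, 2029, which is the last day of the cure period.
The last day of the suspension period: 15 calendar days after Dec 29, 2029 is Jan 13, 2030.
Adding 69 calendar days to Jan 13, 2030 gives Mar 23, 2030, which is the date termination becomes effective. That falls on a Saturday, so it rolls to the next business day, Monday, Mar 25, 2030.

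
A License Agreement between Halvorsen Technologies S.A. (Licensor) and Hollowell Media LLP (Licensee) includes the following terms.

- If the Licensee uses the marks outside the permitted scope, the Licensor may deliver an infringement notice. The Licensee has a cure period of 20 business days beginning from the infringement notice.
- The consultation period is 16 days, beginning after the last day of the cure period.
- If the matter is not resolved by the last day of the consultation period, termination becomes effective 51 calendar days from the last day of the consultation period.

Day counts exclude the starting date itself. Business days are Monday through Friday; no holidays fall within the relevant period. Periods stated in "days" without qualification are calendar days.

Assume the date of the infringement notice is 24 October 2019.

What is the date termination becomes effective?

The last day of the cure period: 20 business days after Thursday, 24 October 2019, skipping weekends — Oct 25, Oct 28, Oct 29, Oct 30, …, Nov 19, Nov 20, Nov 21 — lands on Thursday, 21 November 2019.
Adding 16 calendar days to 21 November 2019 gives 7 December 2019, which is the last day of the consultation period.
The date termination becomes effective: 51 calendar days after 7 December 2019 is 27 January 2020.

27 January 2020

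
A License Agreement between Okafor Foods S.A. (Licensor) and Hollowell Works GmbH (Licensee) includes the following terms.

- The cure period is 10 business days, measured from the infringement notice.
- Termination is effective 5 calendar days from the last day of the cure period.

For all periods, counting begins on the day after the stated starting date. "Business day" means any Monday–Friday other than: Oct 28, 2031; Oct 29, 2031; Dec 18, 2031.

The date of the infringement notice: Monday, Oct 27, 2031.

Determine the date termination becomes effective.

The last day of the cure period: 10 business days after Monday, Oct 27, 2031, skipping weekends and the listed holidays on Oct 28, Oct 29 — Oct 30, Oct 31, Nov 3, Nov 4, Nov 5, Nov 6, Nov 7, Nov 10, Nov 11, Nov 12 — lands on Wednesday, Nov 12, 2031.
The date termination becomes effective: 5 calendar days after Nov 12, 2031 is Nov 17, 2031.

Nov 17, 2031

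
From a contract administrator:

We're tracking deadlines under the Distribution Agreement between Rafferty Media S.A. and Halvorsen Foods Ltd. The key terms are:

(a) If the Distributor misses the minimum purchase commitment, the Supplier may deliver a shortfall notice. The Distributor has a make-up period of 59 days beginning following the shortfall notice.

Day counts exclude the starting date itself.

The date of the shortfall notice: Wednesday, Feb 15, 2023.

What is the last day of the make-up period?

Apr 15, 2023

Adding 59 calendar days to Feb 15, 2023 gives Apr 15, 2023, which is the last day of the make-up period.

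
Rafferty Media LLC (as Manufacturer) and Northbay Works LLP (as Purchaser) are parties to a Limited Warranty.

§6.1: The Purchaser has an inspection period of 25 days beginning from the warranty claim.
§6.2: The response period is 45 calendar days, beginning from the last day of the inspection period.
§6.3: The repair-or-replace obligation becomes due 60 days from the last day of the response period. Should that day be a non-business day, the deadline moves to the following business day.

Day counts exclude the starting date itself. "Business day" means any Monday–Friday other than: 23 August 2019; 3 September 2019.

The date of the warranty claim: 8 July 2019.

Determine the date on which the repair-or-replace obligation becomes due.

The last day of the inspection period: 25 calendar days after 8 July 2019 is 2 August 2019.
Adding 45 calendar days to 2 August 2019 gives 16 September 2019, which is the last day of the response period.
The date on which the repair-or-replace obligation becomes due: 60 calendar days after 16 September 2019 is 15 November 2019. 15 November 2019 is a Friday and is not a listed holiday, so no roll-forward applies.

15 November 2019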